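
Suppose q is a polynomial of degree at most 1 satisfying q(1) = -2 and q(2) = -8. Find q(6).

Using the Lagrange interpolation formula with nodes 1, 2:
  L_0(x) = (x - 2) / -1
  L_1(x) = (x - 1) / 1
Then q(x) = -2·L_0(x) - 8·L_1(x).
Expanding and collecting terms gives q(x) = -6x + 4.
Evaluating at x = 6: q(6) = -32.

-32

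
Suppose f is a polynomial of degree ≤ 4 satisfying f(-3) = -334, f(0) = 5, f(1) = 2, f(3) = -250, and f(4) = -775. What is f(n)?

Write f(n) = an^4 + bn^3 + cn^2 + dn + e. Substituting each data point gives a linear system:
  81a - 27b + 9c - 3d + e = -334
  e = 5
  a + b + c + d + e = 2
  81a + 27b + 9c + 3d + e = -250
  256a + 64b + 16c + 4d + e = -775
Solving the system yields a = -3, b = 1, c = -6, d = 5, e = 5.
So f(n) = -3n^4 + n^3 - 6n^2 + 5n + 5.
Check: f(0) = 5. ✓

f(n) = -3n^4 + n^3 - 6n^2 + 5n + 5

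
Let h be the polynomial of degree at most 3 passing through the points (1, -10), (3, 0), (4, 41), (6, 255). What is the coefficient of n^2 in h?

-4

Write h(n) = an^3 + bn^2 + cn + d. Substituting each data point gives a linear system:
  a + b + c + d = -10
  27a + 9b + 3c + d = 0
  64a + 16b + 4c + d = 41
  216a + 36b + 6c + d = 255
Solving the system yields a = 2, b = -4, c = -5, d = -3.
So h(n) = 2n^3 - 4n^2 - 5n - 3.
The coefficient of n^2 is -4.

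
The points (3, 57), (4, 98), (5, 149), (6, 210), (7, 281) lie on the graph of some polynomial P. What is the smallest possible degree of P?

Forward differences of the values at n = 3, 4, 5, 6, 7:
  P  : 57  98  149  210  281
  Δ  : 41  51  61  71
  Δ^2: 10  10  10
  Δ^3: 0  0
  Δ^4: 0
The second differences are constant (10) and nonzero, while all higher differences vanish, so the minimal degree is 2.

2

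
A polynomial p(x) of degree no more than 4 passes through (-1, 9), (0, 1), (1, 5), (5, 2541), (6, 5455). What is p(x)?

Write p(x) = ax^4 + bx^3 + cx^2 + dx + e. Substituting each data point gives a linear system:
  a - b + c - d + e = 9
  e = 1
  a + b + c + d + e = 5
  625a + 125b + 25c + 5d + e = 2541
  1296a + 216b + 36c + 6d + e = 5455
Solving the system yields a = 5, b = -5, c = 1, d = 3, e = 1.
So p(x) = 5x^4 - 5x^3 + x^2 + 3x + 1.
Check: p(1) = 5. ✓

p(x) = 5x^4 - 5x^3 + x^2 + 3x + 1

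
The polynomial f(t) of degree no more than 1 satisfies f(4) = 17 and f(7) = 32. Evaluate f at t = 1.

Write f(t) = at + b. Substituting each data point gives a linear system:
  4a + b = 17
  7a + b = 32
Solving the system yields a = 5, b = -3.
So f(t) = 5t - 3.
Then f(1) = 2.

2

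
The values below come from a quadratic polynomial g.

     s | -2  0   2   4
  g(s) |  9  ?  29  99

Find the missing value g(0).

The 3 known points determine the degree-2 polynomial uniquely.
Write g(s) = as^2 + bs + c. Substituting each data point gives a linear system:
  4a - 2b + c = 9
  4a + 2b + c = 29
  16a + 4b + c = 99
Solving the system yields a = 5, b = 5, c = -1.
So g(s) = 5s² + 5s - 1.
Then g(0) = -1.

-1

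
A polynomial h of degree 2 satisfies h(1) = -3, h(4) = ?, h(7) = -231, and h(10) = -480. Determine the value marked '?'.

-72

The 3 known points determine the degree-2 polynomial uniquely.
Write h(u) = au^2 + bu + c. Substituting each data point gives a linear system:
  a + b + c = -3
  49a + 7b + c = -231
  100a + 10b + c = -480
Solving the system yields a = -5, b = 2, c = 0.
So h(u) = -5u^2 + 2u.
Then h(4) = -72.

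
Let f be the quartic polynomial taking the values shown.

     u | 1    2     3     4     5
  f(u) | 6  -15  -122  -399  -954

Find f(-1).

6

Forward differences of the values at u = 1, 2, 3, 4, 5:
  f  : 6  -15  -122  -399  -954
  Δ  : -21  -107  -277  -555
  Δ^2: -86  -170  -278
  Δ^3: -84  -108
  Δ^4: -24
The fourth differences are constant, confirming degree 4.
Interpolating (Newton forward form) and evaluating at u = -1 gives f(-1) = 6.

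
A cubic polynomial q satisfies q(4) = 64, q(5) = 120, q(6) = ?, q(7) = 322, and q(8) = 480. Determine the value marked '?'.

On equispaced nodes a degree-3 polynomial has vanishing fourth forward difference, so
  q(4) - 4·q(5) + 6·q(6) - 4·q(7) + q(8) = 0.
Substituting the known values and solving for q(6):
  6·q(6) = 1224
  q(6) = 204.

204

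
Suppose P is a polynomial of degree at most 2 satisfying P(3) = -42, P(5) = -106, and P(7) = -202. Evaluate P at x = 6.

Using the Lagrange interpolation formula with nodes 3, 5, 7:
  L_0(x) = (x - 5)(x - 7) / 8
  L_1(x) = (x - 3)(x - 7) / -4
  L_2(x) = (x - 3)(x - 5) / 8
Then P(x) = -42·L_0(x) - 106·L_1(x) - 202·L_2(x).
Expanding and collecting terms gives P(x) = -4x² - 6.
Evaluating at x = 6: P(6) = -150.

-150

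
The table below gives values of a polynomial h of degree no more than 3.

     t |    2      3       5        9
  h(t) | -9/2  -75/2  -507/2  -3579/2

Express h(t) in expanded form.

h(t) = -3t^3 + 5t^2 - t + 3/2

Using the Lagrange interpolation formula with nodes 2, 3, 5, 9:
  L_0(t) = (t - 3)(t - 5)(t - 9) / -21
  L_1(t) = (t - 2)(t - 5)(t - 9) / 12
  L_2(t) = (t - 2)(t - 3)(t - 9) / -24
  L_3(t) = (t - 2)(t - 3)(t - 5) / 168
Then h(t) = -9/2·L_0(t) - 75/2·L_1(t) - 507/2·L_2(t) - 3579/2·L_3(t).
Expanding and collecting terms gives h(t) = -3t^3 + 5t^2 - t + 3/2.
Check: h(3) = -75/2. ✓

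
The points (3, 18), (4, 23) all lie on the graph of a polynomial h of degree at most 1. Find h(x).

Write h(x) = ax + b. Substituting each data point gives a linear system:
  3a + b = 18
  4a + b = 23
Solving the system yields a = 5, b = 3.
So h(x) = 5x + 3.
Check: h(4) = 23. ✓

h(x) = 5x + 3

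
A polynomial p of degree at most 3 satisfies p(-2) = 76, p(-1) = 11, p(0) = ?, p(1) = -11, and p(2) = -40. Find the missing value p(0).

The 4 known points determine the degree-3 polynomial uniquely.
Write p(u) = au^3 + bu^2 + cu + d. Substituting each data point gives a linear system:
  -8a + 4b - 2c + d = 76
  -a + b - c + d = 11
  a + b + c + d = -11
  8a + 4b + 2c + d = -40
Solving the system yields a = -6, b = 6, c = -5, d = -6.
So p(u) = -6u^3 + 6u^2 - 5u - 6.
Then p(0) = -6.

-6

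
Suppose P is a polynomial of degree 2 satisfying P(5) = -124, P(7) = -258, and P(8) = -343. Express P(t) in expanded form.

Using the Lagrange interpolation formula with nodes 5, 7, 8:
  L_0(t) = (t - 7)(t - 8) / 6
  L_1(t) = (t - 5)(t - 8) / -2
  L_2(t) = (t - 5)(t - 7) / 3
Then P(t) = -124·L_0(t) - 258·L_1(t) - 343·L_2(t).
Expanding and collecting terms gives P(t) = -6t² + 5t + 1.
Check: P(8) = -343. ✓

P(t) = -6t^2 + 5t + 1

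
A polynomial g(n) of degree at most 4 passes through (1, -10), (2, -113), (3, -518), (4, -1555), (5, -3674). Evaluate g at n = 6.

-7445

Write g(n) = an^4 + bn^3 + cn^2 + dn + e. Substituting each data point gives a linear system:
  a + b + c + d + e = -10
  16a + 8b + 4c + 2d + e = -113
  81a + 27b + 9c + 3d + e = -518
  256a + 64b + 16c + 4d + e = -1555
  625a + 125b + 25c + 5d + e = -3674
Solving the system yields a = -5, b = -5, c = 4, d = -5, e = 1.
So g(n) = -5n^4 - 5n^3 + 4n^2 - 5n + 1.
Then g(6) = -7445.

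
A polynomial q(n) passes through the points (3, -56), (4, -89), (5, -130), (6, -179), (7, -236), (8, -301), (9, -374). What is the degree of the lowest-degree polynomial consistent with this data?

2

Forward differences of the values at n = 3, 4, 5, 6, 7, 8, 9:
  q  : -56  -89  -130  -179  -236  -301  -374
  Δ  : -33  -41  -49  -57  -65  -73
  Δ^2: -8  -8  -8  -8  -8
  Δ^3: 0  0  0  0
  Δ^4: 0  0  0
  Δ^5: 0  0
  Δ^6: 0
The second differences are constant (-8) and nonzero, while all higher differences vanish, so the minimal degree is 2.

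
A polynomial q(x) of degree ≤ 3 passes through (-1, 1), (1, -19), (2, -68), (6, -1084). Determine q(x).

Using the Lagrange interpolation formula with nodes -1, 1, 2, 6:
  L_0(x) = (x - 1)(x - 2)(x - 6) / -42
  L_1(x) = (x + 1)(x - 2)(x - 6) / 10
  L_2(x) = (x + 1)(x - 1)(x - 6) / -12
  L_3(x) = (x + 1)(x - 1)(x - 2) / 140
Then q(x) = 1·L_0(x) - 19·L_1(x) - 68·L_2(x) - 1084·L_3(x).
Expanding and collecting terms gives q(x) = -4x^3 - 5x^2 - 6x - 4.
Check: q(1) = -19. ✓

q(x) = -4x^3 - 5x^2 - 6x - 4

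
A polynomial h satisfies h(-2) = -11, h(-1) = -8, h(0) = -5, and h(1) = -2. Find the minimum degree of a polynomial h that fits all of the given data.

Forward differences of the values at t = -2, -1, 0, 1:
  h  : -11  -8  -5  -2
  Δ  : 3  3  3
  Δ^2: 0  0
  Δ^3: 0
The first differences are constant (3) and nonzero, while all higher differences vanish, so the minimal degree is 1.

1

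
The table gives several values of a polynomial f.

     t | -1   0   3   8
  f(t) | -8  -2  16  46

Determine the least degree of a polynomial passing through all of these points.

1

Divided differences on the nodes -1, 0, 3, 8:
  order 0: -8  -2  16  46
  order 1: 6  6  6
  order 2: 0  0
  order 3: 0
The order-1 divided differences are all 6 (nonzero) and every higher order vanishes, so the data lies on a polynomial of degree exactly 1.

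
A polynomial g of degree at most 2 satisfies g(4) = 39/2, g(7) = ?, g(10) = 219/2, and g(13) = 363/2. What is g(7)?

111/2

On equispaced nodes a degree-2 polynomial has vanishing third forward difference, so
  - g(4) + 3·g(7) - 3·g(10) + g(13) = 0.
Substituting the known values and solving for g(7):
  3·g(7) = 333/2
  g(7) = 111/2.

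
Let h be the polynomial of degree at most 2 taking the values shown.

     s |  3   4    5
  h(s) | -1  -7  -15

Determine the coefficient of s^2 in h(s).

-1

Write h(s) = as^2 + bs + c. Substituting each data point gives a linear system:
  9a + 3b + c = -1
  16a + 4b + c = -7
  25a + 5b + c = -15
Solving the system yields a = -1, b = 1, c = 5.
So h(s) = -s^2 + s + 5.
The leading coefficient is -1.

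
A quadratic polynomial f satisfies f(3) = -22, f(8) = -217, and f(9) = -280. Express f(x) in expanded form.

f(x) = -4x^2 + 5x - 1

Using the Lagrange interpolation formula with nodes 3, 8, 9:
  L_0(x) = (x - 8)(x - 9) / 30
  L_1(x) = (x - 3)(x - 9) / -5
  L_2(x) = (x - 3)(x - 8) / 6
Then f(x) = -22·L_0(x) - 217·L_1(x) - 280·L_2(x).
Expanding and collecting terms gives f(x) = -4x^2 + 5x - 1.
Check: f(8) = -217. ✓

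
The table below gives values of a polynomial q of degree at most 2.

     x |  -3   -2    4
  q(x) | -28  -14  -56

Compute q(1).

-8

Using the Lagrange interpolation formula with nodes -3, -2, 4:
  L_0(x) = (x + 2)(x - 4) / 7
  L_1(x) = (x + 3)(x - 4) / -6
  L_2(x) = (x + 3)(x + 2) / 42
Then q(x) = -28·L_0(x) - 14·L_1(x) - 56·L_2(x).
Expanding and collecting terms gives q(x) = -3x^2 - x - 4.
Evaluating at x = 1: q(1) = -8.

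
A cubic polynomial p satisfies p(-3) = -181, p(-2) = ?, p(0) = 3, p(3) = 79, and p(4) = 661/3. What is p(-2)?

-173/3

The 4 known points determine the degree-3 polynomial uniquely.
Write p(n) = an^3 + bn^2 + cn + d. Substituting each data point gives a linear system:
  -27a + 9b - 3c + d = -181
  d = 3
  27a + 9b + 3c + d = 79
  64a + 16b + 4c + d = 661/3
Solving the system yields a = 5, b = -6, c = -5/3, d = 3.
So p(n) = 5n^3 - 6n^2 - (5/3)n + 3.
Then p(-2) = -173/3.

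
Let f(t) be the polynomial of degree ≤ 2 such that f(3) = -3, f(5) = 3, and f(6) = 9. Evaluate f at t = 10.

Write f(t) = at^2 + bt + c. Substituting each data point gives a linear system:
  9a + 3b + c = -3
  25a + 5b + c = 3
  36a + 6b + c = 9
Solving the system yields a = 1, b = -5, c = 3.
So f(t) = t² - 5t + 3.
Then f(10) = 53.

53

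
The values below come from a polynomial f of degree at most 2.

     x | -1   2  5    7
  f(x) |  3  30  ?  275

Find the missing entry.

The 3 known points determine the degree-2 polynomial uniquely.
Write f(x) = ax^2 + bx + c. Substituting each data point gives a linear system:
  a - b + c = 3
  4a + 2b + c = 30
  49a + 7b + c = 275
Solving the system yields a = 5, b = 4, c = 2.
So f(x) = 5x^2 + 4x + 2.
Then f(5) = 147.

147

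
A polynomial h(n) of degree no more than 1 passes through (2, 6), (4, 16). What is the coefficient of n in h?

5

Write h(n) = an + b. Substituting each data point gives a linear system:
  2a + b = 6
  4a + b = 16
Solving the system yields a = 5, b = -4.
So h(n) = 5n - 4.
The leading coefficient is 5.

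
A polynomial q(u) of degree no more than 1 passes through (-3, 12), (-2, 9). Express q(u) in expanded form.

q(u) = -3u + 3

Write q(u) = au + b. Substituting each data point gives a linear system:
  -3a + b = 12
  -2a + b = 9
Solving the system yields a = -3, b = 3.
So q(u) = -3u + 3.
Check: q(-3) = 12. ✓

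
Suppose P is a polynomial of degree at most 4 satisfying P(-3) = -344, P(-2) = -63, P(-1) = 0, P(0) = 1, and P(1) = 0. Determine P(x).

P(x) = -4x^4 + 2x^3 + 3x^2 - 2x + 1

Write P(x) = ax^4 + bx^3 + cx^2 + dx + e. Substituting each data point gives a linear system:
  81a - 27b + 9c - 3d + e = -344
  16a - 8b + 4c - 2d + e = -63
  a - b + c - d + e = 0
  e = 1
  a + b + c + d + e = 0
Solving the system yields a = -4, b = 2, c = 3, d = -2, e = 1.
So P(x) = -4x^4 + 2x^3 + 3x^2 - 2x + 1.
Check: P(1) = 0. ✓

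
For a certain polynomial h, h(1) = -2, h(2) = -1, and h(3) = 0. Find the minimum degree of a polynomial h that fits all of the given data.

Forward differences of the values at n = 1, 2, 3:
  h  : -2  -1  0
  Δ  : 1  1
  Δ^2: 0
The first differences are constant (1) and nonzero, while all higher differences vanish, so the minimal degree is 1.

1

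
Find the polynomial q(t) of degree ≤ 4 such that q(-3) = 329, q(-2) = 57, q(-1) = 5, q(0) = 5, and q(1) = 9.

Write q(t) = at^4 + bt^3 + ct^2 + dt + e. Substituting each data point gives a linear system:
  81a - 27b + 9c - 3d + e = 329
  16a - 8b + 4c - 2d + e = 57
  a - b + c - d + e = 5
  e = 5
  a + b + c + d + e = 9
Solving the system yields a = 5, b = 2, c = -3, d = 0, e = 5.
So q(t) = 5t⁴ + 2t³ - 3t² + 5.
Check: q(-3) = 329. ✓

q(t) = 5t^4 + 2t^3 - 3t^2 + 5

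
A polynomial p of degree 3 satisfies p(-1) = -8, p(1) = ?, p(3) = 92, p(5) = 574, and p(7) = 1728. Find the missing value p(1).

On equispaced nodes a degree-3 polynomial has vanishing fourth forward difference, so
  p(-1) - 4·p(1) + 6·p(3) - 4·p(5) + p(7) = 0.
Substituting the known values and solving for p(1):
  -4·p(1) = 24
  p(1) = -6.

-6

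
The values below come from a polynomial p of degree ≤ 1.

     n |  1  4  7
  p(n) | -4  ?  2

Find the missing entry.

-1

On equispaced nodes a degree-1 polynomial has vanishing second forward difference, so
  p(1) - 2·p(4) + p(7) = 0.
Substituting the known values and solving for p(4):
  -2·p(4) = 2
  p(4) = -1.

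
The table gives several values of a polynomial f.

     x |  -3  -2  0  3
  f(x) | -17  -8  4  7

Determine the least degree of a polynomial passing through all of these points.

Divided differences on the nodes -3, -2, 0, 3:
  order 0: -17  -8  4  7
  order 1: 9  6  1
  order 2: -1  -1
  order 3: 0
The order-2 divided differences are all -1 (nonzero) and every higher order vanishes, so the data lies on a polynomial of degree exactly 2.

2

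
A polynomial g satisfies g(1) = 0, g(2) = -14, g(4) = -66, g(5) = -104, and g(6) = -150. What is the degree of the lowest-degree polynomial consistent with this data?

2

Divided differences on the nodes 1, 2, 4, 5, 6:
  order 0: 0  -14  -66  -104  -150
  order 1: -14  -26  -38  -46
  order 2: -4  -4  -4
  order 3: 0  0
  order 4: 0
The order-2 divided differences are all -4 (nonzero) and every higher order vanishes, so the data lies on a polynomial of degree exactly 2.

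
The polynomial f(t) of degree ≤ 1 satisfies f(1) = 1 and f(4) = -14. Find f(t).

f(t) = -5t + 6

Using the Lagrange interpolation formula with nodes 1, 4:
  L_0(t) = (t - 4) / -3
  L_1(t) = (t - 1) / 3
Then f(t) = 1·L_0(t) - 14·L_1(t).
Expanding and collecting terms gives f(t) = -5t + 6.
Check: f(1) = 1. ✓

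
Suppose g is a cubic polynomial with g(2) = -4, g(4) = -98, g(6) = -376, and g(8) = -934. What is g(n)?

Write g(n) = an^3 + bn^2 + cn + d. Substituting each data point gives a linear system:
  8a + 4b + 2c + d = -4
  64a + 16b + 4c + d = -98
  216a + 36b + 6c + d = -376
  512a + 64b + 8c + d = -934
Solving the system yields a = -2, b = 1, c = 3, d = 2.
So g(n) = -2n³ + n² + 3n + 2.
Check: g(8) = -934. ✓

g(n) = -2n^3 + n^2 + 3n + 2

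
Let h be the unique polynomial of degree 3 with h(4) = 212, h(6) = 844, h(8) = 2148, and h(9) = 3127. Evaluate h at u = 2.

Using the Lagrange interpolation formula with nodes 4, 6, 8, 9:
  L_0(u) = (u - 6)(u - 8)(u - 9) / -40
  L_1(u) = (u - 4)(u - 8)(u - 9) / 12
  L_2(u) = (u - 4)(u - 6)(u - 9) / -8
  L_3(u) = (u - 4)(u - 6)(u - 8) / 15
Then h(u) = 212·L_0(u) + 844·L_1(u) + 2148·L_2(u) + 3127·L_3(u).
Expanding and collecting terms gives h(u) = 5u^3 - 6u^2 - 4u + 4.
Evaluating at u = 2: h(2) = 12.

12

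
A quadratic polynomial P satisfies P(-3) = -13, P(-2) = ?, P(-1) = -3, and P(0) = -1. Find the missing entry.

-7

On equispaced nodes a degree-2 polynomial has vanishing third forward difference, so
  - P(-3) + 3·P(-2) - 3·P(-1) + P(0) = 0.
Substituting the known values and solving for P(-2):
  3·P(-2) = -21
  P(-2) = -7.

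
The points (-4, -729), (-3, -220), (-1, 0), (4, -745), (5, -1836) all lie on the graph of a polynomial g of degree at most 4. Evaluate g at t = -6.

-3805

Using the Lagrange interpolation formula with nodes -4, -3, -1, 4, 5:
  L_0(t) = (t + 3)(t + 1)(t - 4)(t - 5) / 216
  L_1(t) = (t + 4)(t + 1)(t - 4)(t - 5) / -112
  L_2(t) = (t + 4)(t + 3)(t - 4)(t - 5) / 180
  L_3(t) = (t + 4)(t + 3)(t + 1)(t - 5) / -280
  L_4(t) = (t + 4)(t + 3)(t + 1)(t - 4) / 432
Then g(t) = -729·L_0(t) - 220·L_1(t) + 0·L_2(t) - 745·L_3(t) - 1836·L_4(t).
Expanding and collecting terms gives g(t) = -3t^4 + 2t^2 - 2t - 1.
Evaluating at t = -6: g(-6) = -3805.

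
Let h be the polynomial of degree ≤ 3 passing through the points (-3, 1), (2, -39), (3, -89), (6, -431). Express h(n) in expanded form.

Write h(n) = an^3 + bn^2 + cn + d. Substituting each data point gives a linear system:
  -27a + 9b - 3c + d = 1
  8a + 4b + 2c + d = -39
  27a + 9b + 3c + d = -89
  216a + 36b + 6c + d = -431
Solving the system yields a = -1, b = -5, c = -6, d = 1.
So h(n) = -n^3 - 5n^2 - 6n + 1.
Check: h(6) = -431. ✓

h(n) = -n^3 - 5n^2 - 6n + 1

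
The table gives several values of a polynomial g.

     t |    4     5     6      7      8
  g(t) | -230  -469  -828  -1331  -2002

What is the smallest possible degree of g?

3

Forward differences of the values at t = 4, 5, 6, 7, 8:
  g  : -230  -469  -828  -1331  -2002
  Δ  : -239  -359  -503  -671
  Δ^2: -120  -144  -168
  Δ^3: -24  -24
  Δ^4: 0
The third differences are constant (-24) and nonzero, while all higher differences vanish, so the minimal degree is 3.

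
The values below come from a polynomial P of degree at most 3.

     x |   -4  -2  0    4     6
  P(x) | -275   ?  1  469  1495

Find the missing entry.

The 4 known points determine the degree-3 polynomial uniquely.
Write P(x) = ax^3 + bx^2 + cx + d. Substituting each data point gives a linear system:
  -64a + 16b - 4c + d = -275
  d = 1
  64a + 16b + 4c + d = 469
  216a + 36b + 6c + d = 1495
Solving the system yields a = 6, b = 6, c = -3, d = 1.
So P(x) = 6x³ + 6x² - 3x + 1.
Then P(-2) = -17.

-17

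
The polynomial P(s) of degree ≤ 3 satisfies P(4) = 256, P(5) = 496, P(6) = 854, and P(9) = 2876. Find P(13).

8680

Write P(s) = as^3 + bs^2 + cs + d. Substituting each data point gives a linear system:
  64a + 16b + 4c + d = 256
  125a + 25b + 5c + d = 496
  216a + 36b + 6c + d = 854
  729a + 81b + 9c + d = 2876
Solving the system yields a = 4, b = -1, c = 5, d = -4.
So P(s) = 4s^3 - s^2 + 5s - 4.
Then P(13) = 8680.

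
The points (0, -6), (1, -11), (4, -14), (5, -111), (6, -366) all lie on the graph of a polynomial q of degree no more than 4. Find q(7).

Write q(u) = au^4 + bu^3 + cu^2 + du + e. Substituting each data point gives a linear system:
  e = -6
  a + b + c + d + e = -11
  256a + 64b + 16c + 4d + e = -14
  625a + 125b + 25c + 5d + e = -111
  1296a + 216b + 36c + 6d + e = -366
Solving the system yields a = -1, b = 5, c = -3, d = -6, e = -6.
So q(u) = -u^4 + 5u^3 - 3u^2 - 6u - 6.
Then q(7) = -881.

-881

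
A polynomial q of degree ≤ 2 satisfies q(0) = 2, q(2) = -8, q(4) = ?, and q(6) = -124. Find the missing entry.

On equispaced nodes a degree-2 polynomial has vanishing third forward difference, so
  - q(0) + 3·q(2) - 3·q(4) + q(6) = 0.
Substituting the known values and solving for q(4):
  -3·q(4) = 150
  q(4) = -50.

-50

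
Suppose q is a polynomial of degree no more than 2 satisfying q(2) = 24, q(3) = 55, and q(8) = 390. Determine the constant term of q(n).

Write q(n) = an^2 + bn + c. Substituting each data point gives a linear system:
  4a + 2b + c = 24
  9a + 3b + c = 55
  64a + 8b + c = 390
Solving the system yields a = 6, b = 1, c = -2.
So q(n) = 6n² + n - 2.
The constant term is -2.

-2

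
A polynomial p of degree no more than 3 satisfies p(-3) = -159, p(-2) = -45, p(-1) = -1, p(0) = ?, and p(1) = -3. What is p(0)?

3

The 4 known points determine the degree-3 polynomial uniquely.
Write p(n) = an^3 + bn^2 + cn + d. Substituting each data point gives a linear system:
  -27a + 9b - 3c + d = -159
  -8a + 4b - 2c + d = -45
  -a + b - c + d = -1
  a + b + c + d = -3
Solving the system yields a = 5, b = -5, c = -6, d = 3.
So p(n) = 5n^3 - 5n^2 - 6n + 3.
Then p(0) = 3.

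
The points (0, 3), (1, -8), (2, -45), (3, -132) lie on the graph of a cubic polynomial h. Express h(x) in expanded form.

h(x) = -4x^3 - x^2 - 6x + 3

Write h(x) = ax^3 + bx^2 + cx + d. Substituting each data point gives a linear system:
  d = 3
  a + b + c + d = -8
  8a + 4b + 2c + d = -45
  27a + 9b + 3c + d = -132
Solving the system yields a = -4, b = -1, c = -6, d = 3.
So h(x) = -4x³ - x² - 6x + 3.
Check: h(3) = -132. ✓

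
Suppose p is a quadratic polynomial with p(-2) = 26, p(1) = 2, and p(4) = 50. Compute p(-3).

50

Using the Lagrange interpolation formula with nodes -2, 1, 4:
  L_0(u) = (u - 1)(u - 4) / 18
  L_1(u) = (u + 2)(u - 4) / -9
  L_2(u) = (u + 2)(u - 1) / 18
Then p(u) = 26·L_0(u) + 2·L_1(u) + 50·L_2(u).
Expanding and collecting terms gives p(u) = 4u^2 - 4u + 2.
Evaluating at u = -3: p(-3) = 50.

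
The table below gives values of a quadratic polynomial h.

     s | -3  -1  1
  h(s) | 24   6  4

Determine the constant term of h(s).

3

Write h(s) = as^2 + bs + c. Substituting each data point gives a linear system:
  9a - 3b + c = 24
  a - b + c = 6
  a + b + c = 4
Solving the system yields a = 2, b = -1, c = 3.
So h(s) = 2s² - s + 3.
The constant term is 3.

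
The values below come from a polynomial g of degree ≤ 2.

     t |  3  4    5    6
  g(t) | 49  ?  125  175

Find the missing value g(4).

The 3 known points determine the degree-2 polynomial uniquely.
Write g(t) = at^2 + bt + c. Substituting each data point gives a linear system:
  9a + 3b + c = 49
  25a + 5b + c = 125
  36a + 6b + c = 175
Solving the system yields a = 4, b = 6, c = -5.
So g(t) = 4t^2 + 6t - 5.
Then g(4) = 83.

83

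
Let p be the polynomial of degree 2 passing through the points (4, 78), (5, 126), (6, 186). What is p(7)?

258

Write p(t) = at^2 + bt + c. Substituting each data point gives a linear system:
  16a + 4b + c = 78
  25a + 5b + c = 126
  36a + 6b + c = 186
Solving the system yields a = 6, b = -6, c = 6.
So p(t) = 6t^2 - 6t + 6.
Then p(7) = 258.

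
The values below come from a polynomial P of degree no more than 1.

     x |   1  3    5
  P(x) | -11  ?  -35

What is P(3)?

-23

On equispaced nodes a degree-1 polynomial has vanishing second forward difference, so
  P(1) - 2·P(3) + P(5) = 0.
Substituting the known values and solving for P(3):
  -2·P(3) = 46
  P(3) = -23.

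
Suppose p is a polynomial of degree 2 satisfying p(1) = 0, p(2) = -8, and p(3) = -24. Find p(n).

Write p(n) = an^2 + bn + c. Substituting each data point gives a linear system:
  a + b + c = 0
  4a + 2b + c = -8
  9a + 3b + c = -24
Solving the system yields a = -4, b = 4, c = 0.
So p(n) = -4n^2 + 4n.
Check: p(3) = -24. ✓

p(n) = -4n^2 + 4n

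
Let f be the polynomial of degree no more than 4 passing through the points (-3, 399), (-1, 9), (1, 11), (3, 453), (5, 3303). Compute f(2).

Forward differences of the values at t = -3, -1, 1, 3, 5:
  f  : 399  9  11  453  3303
  Δ  : -390  2  442  2850
  Δ^2: 392  440  2408
  Δ^3: 48  1968
  Δ^4: 1920
The fourth differences are constant, confirming degree 4.
Interpolating (Newton forward form) and evaluating at t = 2 gives f(2) = 99.

99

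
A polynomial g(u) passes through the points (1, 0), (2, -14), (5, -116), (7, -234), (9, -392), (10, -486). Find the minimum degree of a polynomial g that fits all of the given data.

Divided differences on the nodes 1, 2, 5, 7, 9, 10:
  order 0: 0  -14  -116  -234  -392  -486
  order 1: -14  -34  -59  -79  -94
  order 2: -5  -5  -5  -5
  order 3: 0  0  0
  order 4: 0  0
  order 5: 0
The order-2 divided differences are all -5 (nonzero) and every higher order vanishes, so the data lies on a polynomial of degree exactly 2.

2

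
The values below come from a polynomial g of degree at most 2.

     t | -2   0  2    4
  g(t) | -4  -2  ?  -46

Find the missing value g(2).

-16

The 3 known points determine the degree-2 polynomial uniquely.
Write g(t) = at^2 + bt + c. Substituting each data point gives a linear system:
  4a - 2b + c = -4
  c = -2
  16a + 4b + c = -46
Solving the system yields a = -2, b = -3, c = -2.
So g(t) = -2t² - 3t - 2.
Then g(2) = -16.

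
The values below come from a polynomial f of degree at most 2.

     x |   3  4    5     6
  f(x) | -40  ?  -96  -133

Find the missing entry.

-65

On equispaced nodes a degree-2 polynomial has vanishing third forward difference, so
  - f(3) + 3·f(4) - 3·f(5) + f(6) = 0.
Substituting the known values and solving for f(4):
  3·f(4) = -195
  f(4) = -65.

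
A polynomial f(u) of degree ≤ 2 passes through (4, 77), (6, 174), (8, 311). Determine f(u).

Using the Lagrange interpolation formula with nodes 4, 6, 8:
  L_0(u) = (u - 6)(u - 8) / 8
  L_1(u) = (u - 4)(u - 8) / -4
  L_2(u) = (u - 4)(u - 6) / 8
Then f(u) = 77·L_0(u) + 174·L_1(u) + 311·L_2(u).
Expanding and collecting terms gives f(u) = 5u^2 - (3/2)u + 3.
Check: f(6) = 174. ✓

f(u) = 5u^2 - (3/2)u + 3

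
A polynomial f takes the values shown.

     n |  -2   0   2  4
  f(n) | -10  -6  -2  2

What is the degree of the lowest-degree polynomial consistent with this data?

Forward differences of the values at n = -2, 0, 2, 4:
  f  : -10  -6  -2  2
  Δ  : 4  4  4
  Δ^2: 0  0
  Δ^3: 0
The first differences are constant (4) and nonzero, while all higher differences vanish, so the minimal degree is 1.

1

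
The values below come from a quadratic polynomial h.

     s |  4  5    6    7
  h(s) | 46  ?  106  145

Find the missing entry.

On equispaced nodes a degree-2 polynomial has vanishing third forward difference, so
  - h(4) + 3·h(5) - 3·h(6) + h(7) = 0.
Substituting the known values and solving for h(5):
  3·h(5) = 219
  h(5) = 73.

73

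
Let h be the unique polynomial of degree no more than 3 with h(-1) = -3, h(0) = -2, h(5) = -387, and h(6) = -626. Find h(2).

-42

Using the Lagrange interpolation formula with nodes -1, 0, 5, 6:
  L_0(x) = x(x - 5)(x - 6) / -42
  L_1(x) = (x + 1)(x - 5)(x - 6) / 30
  L_2(x) = (x + 1)x(x - 6) / -30
  L_3(x) = (x + 1)x(x - 5) / 42
Then h(x) = -3·L_0(x) - 2·L_1(x) - 387·L_2(x) - 626·L_3(x).
Expanding and collecting terms gives h(x) = -2x^3 - 5x^2 - 2x - 2.
Evaluating at x = 2: h(2) = -42.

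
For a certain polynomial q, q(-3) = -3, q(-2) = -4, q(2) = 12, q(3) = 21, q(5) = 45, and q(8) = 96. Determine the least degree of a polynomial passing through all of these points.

2

Divided differences on the nodes -3, -2, 2, 3, 5, 8:
  order 0: -3  -4  12  21  45  96
  order 1: -1  4  9  12  17
  order 2: 1  1  1  1
  order 3: 0  0  0
  order 4: 0  0
  order 5: 0
The order-2 divided differences are all 1 (nonzero) and every higher order vanishes, so the data lies on a polynomial of degree exactly 2.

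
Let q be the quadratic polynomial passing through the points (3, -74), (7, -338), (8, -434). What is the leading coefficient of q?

Write q(x) = ax^2 + bx + c. Substituting each data point gives a linear system:
  9a + 3b + c = -74
  49a + 7b + c = -338
  64a + 8b + c = -434
Solving the system yields a = -6, b = -6, c = -2.
So q(x) = -6x² - 6x - 2.
The leading coefficient is -6.

-6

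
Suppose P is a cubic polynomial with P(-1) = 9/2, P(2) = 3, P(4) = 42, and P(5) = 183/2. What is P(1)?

3/2

Write P(u) = au^3 + bu^2 + cu + d. Substituting each data point gives a linear system:
  -a + b - c + d = 9/2
  8a + 4b + 2c + d = 3
  64a + 16b + 4c + d = 42
  125a + 25b + 5c + d = 183/2
Solving the system yields a = 1, b = -1, c = -5/2, d = 4.
So P(u) = u^3 - u^2 - (5/2)u + 4.
Then P(1) = 3/2.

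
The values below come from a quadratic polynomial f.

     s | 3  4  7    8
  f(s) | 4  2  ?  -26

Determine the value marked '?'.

The 3 known points determine the degree-2 polynomial uniquely.
Write f(s) = as^2 + bs + c. Substituting each data point gives a linear system:
  9a + 3b + c = 4
  16a + 4b + c = 2
  64a + 8b + c = -26
Solving the system yields a = -1, b = 5, c = -2.
So f(s) = -s² + 5s - 2.
Then f(7) = -16.

-16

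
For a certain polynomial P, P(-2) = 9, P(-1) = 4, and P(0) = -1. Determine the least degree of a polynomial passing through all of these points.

Forward differences of the values at n = -2, -1, 0:
  P  : 9  4  -1
  Δ  : -5  -5
  Δ^2: 0
The first differences are constant (-5) and nonzero, while all higher differences vanish, so the minimal degree is 1.

1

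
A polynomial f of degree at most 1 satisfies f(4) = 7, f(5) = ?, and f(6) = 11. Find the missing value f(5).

On equispaced nodes a degree-1 polynomial has vanishing second forward difference, so
  f(4) - 2·f(5) + f(6) = 0.
Substituting the known values and solving for f(5):
  -2·f(5) = -18
  f(5) = 9.

9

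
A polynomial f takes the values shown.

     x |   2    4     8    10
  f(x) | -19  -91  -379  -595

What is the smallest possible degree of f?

Divided differences on the nodes 2, 4, 8, 10:
  order 0: -19  -91  -379  -595
  order 1: -36  -72  -108
  order 2: -6  -6
  order 3: 0
The order-2 divided differences are all -6 (nonzero) and every higher order vanishes, so the data lies on a polynomial of degree exactly 2.

2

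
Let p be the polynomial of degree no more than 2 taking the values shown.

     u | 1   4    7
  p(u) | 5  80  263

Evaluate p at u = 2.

18

Forward differences of the values at u = 1, 4, 7:
  p  : 5  80  263
  Δ  : 75  183
  Δ^2: 108
The second differences are constant, confirming degree 2.
Interpolating (Newton forward form) and evaluating at u = 2 gives p(2) = 18.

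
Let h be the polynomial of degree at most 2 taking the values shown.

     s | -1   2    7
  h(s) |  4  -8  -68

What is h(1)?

Using the Lagrange interpolation formula with nodes -1, 2, 7:
  L_0(s) = (s - 2)(s - 7) / 24
  L_1(s) = (s + 1)(s - 7) / -15
  L_2(s) = (s + 1)(s - 2) / 40
Then h(s) = 4·L_0(s) - 8·L_1(s) - 68·L_2(s).
Expanding and collecting terms gives h(s) = -s^2 - 3s + 2.
Evaluating at s = 1: h(1) = -2.

-2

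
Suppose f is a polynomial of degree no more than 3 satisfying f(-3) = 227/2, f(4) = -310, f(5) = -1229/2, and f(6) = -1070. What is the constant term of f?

Write f(u) = au^3 + bu^2 + cu + d. Substituting each data point gives a linear system:
  -27a + 9b - 3c + d = 227/2
  64a + 16b + 4c + d = -310
  125a + 25b + 5c + d = -1229/2
  216a + 36b + 6c + d = -1070
Solving the system yields a = -5, b = -1/2, c = 5, d = -2.
So f(u) = -5u³ - (1/2)u² + 5u - 2.
The constant term is -2.

-2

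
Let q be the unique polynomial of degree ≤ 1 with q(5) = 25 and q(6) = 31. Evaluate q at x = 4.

Using the Lagrange interpolation formula with nodes 5, 6:
  L_0(x) = (x - 6) / -1
  L_1(x) = (x - 5) / 1
Then q(x) = 25·L_0(x) + 31·L_1(x).
Expanding and collecting terms gives q(x) = 6x - 5.
Evaluating at x = 4: q(4) = 19.

19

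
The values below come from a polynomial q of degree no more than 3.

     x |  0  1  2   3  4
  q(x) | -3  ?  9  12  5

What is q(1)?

2

The 4 known points determine the degree-3 polynomial uniquely.
Write q(x) = ax^3 + bx^2 + cx + d. Substituting each data point gives a linear system:
  d = -3
  8a + 4b + 2c + d = 9
  27a + 9b + 3c + d = 12
  64a + 16b + 4c + d = 5
Solving the system yields a = -1, b = 4, c = 2, d = -3.
So q(x) = -x^3 + 4x^2 + 2x - 3.
Then q(1) = 2.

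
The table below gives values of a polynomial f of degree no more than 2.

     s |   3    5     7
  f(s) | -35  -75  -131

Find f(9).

-203

Write f(s) = as^2 + bs + c. Substituting each data point gives a linear system:
  9a + 3b + c = -35
  25a + 5b + c = -75
  49a + 7b + c = -131
Solving the system yields a = -2, b = -4, c = -5.
So f(s) = -2s^2 - 4s - 5.
Then f(9) = -203.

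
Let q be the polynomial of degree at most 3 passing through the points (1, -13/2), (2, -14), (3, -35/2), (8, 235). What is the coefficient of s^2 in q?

Write q(s) = as^3 + bs^2 + cs + d. Substituting each data point gives a linear system:
  a + b + c + d = -13/2
  8a + 4b + 2c + d = -14
  27a + 9b + 3c + d = -35/2
  512a + 64b + 8c + d = 235
Solving the system yields a = 1, b = -4, c = -5/2, d = -1.
So q(s) = s³ - 4s² - (5/2)s - 1.
The coefficient of s^2 is -4.

-4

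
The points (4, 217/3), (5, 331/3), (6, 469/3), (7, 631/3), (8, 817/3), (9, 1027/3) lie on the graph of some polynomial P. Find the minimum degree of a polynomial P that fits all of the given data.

Forward differences of the values at x = 4, 5, 6, 7, 8, 9:
  P  : 217/3  331/3  469/3  631/3  817/3  1027/3
  Δ  : 38  46  54  62  70
  Δ^2: 8  8  8  8
  Δ^3: 0  0  0
  Δ^4: 0  0
  Δ^5: 0
The second differences are constant (8) and nonzero, while all higher differences vanish, so the minimal degree is 2.

2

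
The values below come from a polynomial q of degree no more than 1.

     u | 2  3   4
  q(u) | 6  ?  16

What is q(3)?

11

On equispaced nodes a degree-1 polynomial has vanishing second forward difference, so
  q(2) - 2·q(3) + q(4) = 0.
Substituting the known values and solving for q(3):
  -2·q(3) = -22
  q(3) = 11.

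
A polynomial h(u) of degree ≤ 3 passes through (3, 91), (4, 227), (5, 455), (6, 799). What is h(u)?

h(u) = 4u^3 - 2u^2 + 2u - 5

Write h(u) = au^3 + bu^2 + cu + d. Substituting each data point gives a linear system:
  27a + 9b + 3c + d = 91
  64a + 16b + 4c + d = 227
  125a + 25b + 5c + d = 455
  216a + 36b + 6c + d = 799
Solving the system yields a = 4, b = -2, c = 2, d = -5.
So h(u) = 4u^3 - 2u^2 + 2u - 5.
Check: h(6) = 799. ✓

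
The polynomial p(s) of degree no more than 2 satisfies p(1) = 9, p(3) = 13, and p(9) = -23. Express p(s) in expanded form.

Write p(s) = as^2 + bs + c. Substituting each data point gives a linear system:
  a + b + c = 9
  9a + 3b + c = 13
  81a + 9b + c = -23
Solving the system yields a = -1, b = 6, c = 4.
So p(s) = -s^2 + 6s + 4.
Check: p(1) = 9. ✓

p(s) = -s^2 + 6s + 4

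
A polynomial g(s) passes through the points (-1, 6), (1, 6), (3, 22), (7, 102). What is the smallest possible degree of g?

2

Divided differences on the nodes -1, 1, 3, 7:
  order 0: 6  6  22  102
  order 1: 0  8  20
  order 2: 2  2
  order 3: 0
The order-2 divided differences are all 2 (nonzero) and every higher order vanishes, so the data lies on a polynomial of degree exactly 2.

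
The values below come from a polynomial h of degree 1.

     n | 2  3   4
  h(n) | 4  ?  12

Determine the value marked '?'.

8

On equispaced nodes a degree-1 polynomial has vanishing second forward difference, so
  h(2) - 2·h(3) + h(4) = 0.
Substituting the known values and solving for h(3):
  -2·h(3) = -16
  h(3) = 8.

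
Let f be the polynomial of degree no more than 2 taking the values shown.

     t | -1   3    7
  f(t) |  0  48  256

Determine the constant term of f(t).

Write f(t) = at^2 + bt + c. Substituting each data point gives a linear system:
  a - b + c = 0
  9a + 3b + c = 48
  49a + 7b + c = 256
Solving the system yields a = 5, b = 2, c = -3.
So f(t) = 5t² + 2t - 3.
The constant term is -3.

-3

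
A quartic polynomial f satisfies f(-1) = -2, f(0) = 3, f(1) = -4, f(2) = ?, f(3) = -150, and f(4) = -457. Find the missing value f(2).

On equispaced nodes a degree-4 polynomial has vanishing fifth forward difference, so
  - f(-1) + 5·f(0) - 10·f(1) + 10·f(2) - 5·f(3) + f(4) = 0.
Substituting the known values and solving for f(2):
  10·f(2) = -350
  f(2) = -35.

-35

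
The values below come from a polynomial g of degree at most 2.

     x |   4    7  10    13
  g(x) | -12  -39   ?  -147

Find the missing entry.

-84

The 3 known points determine the degree-2 polynomial uniquely.
Write g(x) = ax^2 + bx + c. Substituting each data point gives a linear system:
  16a + 4b + c = -12
  49a + 7b + c = -39
  169a + 13b + c = -147
Solving the system yields a = -1, b = 2, c = -4.
So g(x) = -x^2 + 2x - 4.
Then g(10) = -84.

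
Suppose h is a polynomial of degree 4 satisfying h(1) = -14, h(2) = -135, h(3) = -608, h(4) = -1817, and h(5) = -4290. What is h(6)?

-8699

Using the Lagrange interpolation formula with nodes 1, 2, 3, 4, 5:
  L_0(n) = (n - 2)(n - 3)(n - 4)(n - 5) / 24
  L_1(n) = (n - 1)(n - 3)(n - 4)(n - 5) / -6
  L_2(n) = (n - 1)(n - 2)(n - 4)(n - 5) / 4
  L_3(n) = (n - 1)(n - 2)(n - 3)(n - 5) / -6
  L_4(n) = (n - 1)(n - 2)(n - 3)(n - 4) / 24
Then h(n) = -14·L_0(n) - 135·L_1(n) - 608·L_2(n) - 1817·L_3(n) - 4290·L_4(n).
Expanding and collecting terms gives h(n) = -6n^4 - 4n^3 - 2n^2 + 3n - 5.
Evaluating at n = 6: h(6) = -8699.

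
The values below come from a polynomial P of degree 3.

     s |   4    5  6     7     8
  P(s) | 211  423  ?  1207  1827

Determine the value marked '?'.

On equispaced nodes a degree-3 polynomial has vanishing fourth forward difference, so
  P(4) - 4·P(5) + 6·P(6) - 4·P(7) + P(8) = 0.
Substituting the known values and solving for P(6):
  6·P(6) = 4482
  P(6) = 747.

747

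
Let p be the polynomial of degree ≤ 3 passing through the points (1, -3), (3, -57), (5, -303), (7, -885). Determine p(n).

p(n) = -3n^3 + 3n^2 - 3

Write p(n) = an^3 + bn^2 + cn + d. Substituting each data point gives a linear system:
  a + b + c + d = -3
  27a + 9b + 3c + d = -57
  125a + 25b + 5c + d = -303
  343a + 49b + 7c + d = -885
Solving the system yields a = -3, b = 3, c = 0, d = -3.
So p(n) = -3n³ + 3n² - 3.
Check: p(7) = -885. ✓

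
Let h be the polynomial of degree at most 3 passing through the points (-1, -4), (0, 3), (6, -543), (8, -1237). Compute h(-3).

Using the Lagrange interpolation formula with nodes -1, 0, 6, 8:
  L_0(u) = u(u - 6)(u - 8) / -63
  L_1(u) = (u + 1)(u - 6)(u - 8) / 48
  L_2(u) = (u + 1)u(u - 8) / -84
  L_3(u) = (u + 1)u(u - 6) / 144
Then h(u) = -4·L_0(u) + 3·L_1(u) - 543·L_2(u) - 1237·L_3(u).
Expanding and collecting terms gives h(u) = -2u^3 - 4u^2 + 5u + 3.
Evaluating at u = -3: h(-3) = 6.

6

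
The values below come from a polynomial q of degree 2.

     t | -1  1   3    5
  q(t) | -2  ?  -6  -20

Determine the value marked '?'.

The 3 known points determine the degree-2 polynomial uniquely.
Write q(t) = at^2 + bt + c. Substituting each data point gives a linear system:
  a - b + c = -2
  9a + 3b + c = -6
  25a + 5b + c = -20
Solving the system yields a = -1, b = 1, c = 0.
So q(t) = -t^2 + t.
Then q(1) = 0.

0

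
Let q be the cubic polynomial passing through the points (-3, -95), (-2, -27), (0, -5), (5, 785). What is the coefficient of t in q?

Write q(t) = at^3 + bt^2 + ct + d. Substituting each data point gives a linear system:
  -27a + 9b - 3c + d = -95
  -8a + 4b - 2c + d = -27
  d = -5
  125a + 25b + 5c + d = 785
Solving the system yields a = 5, b = 6, c = 3, d = -5.
So q(t) = 5t^3 + 6t^2 + 3t - 5.
The coefficient of t is 3.

3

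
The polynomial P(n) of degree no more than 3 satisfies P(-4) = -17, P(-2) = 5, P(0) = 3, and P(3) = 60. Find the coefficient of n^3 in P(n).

Write P(n) = an^3 + bn^2 + cn + d. Substituting each data point gives a linear system:
  -64a + 16b - 4c + d = -17
  -8a + 4b - 2c + d = 5
  d = 3
  27a + 9b + 3c + d = 60
Solving the system yields a = 1, b = 3, c = 1, d = 3.
So P(n) = n^3 + 3n^2 + n + 3.
The leading coefficient is 1.

1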